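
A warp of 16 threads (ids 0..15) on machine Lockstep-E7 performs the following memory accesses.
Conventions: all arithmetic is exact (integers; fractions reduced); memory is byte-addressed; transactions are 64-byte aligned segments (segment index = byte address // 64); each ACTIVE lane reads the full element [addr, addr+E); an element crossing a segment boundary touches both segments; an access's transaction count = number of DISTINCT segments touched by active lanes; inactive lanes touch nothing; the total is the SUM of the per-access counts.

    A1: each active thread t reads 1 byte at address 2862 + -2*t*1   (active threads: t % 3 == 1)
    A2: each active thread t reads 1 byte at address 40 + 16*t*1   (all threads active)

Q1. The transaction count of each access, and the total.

A1: 1 transaction
A2: 5 transactions

Answer: 1,5; total 6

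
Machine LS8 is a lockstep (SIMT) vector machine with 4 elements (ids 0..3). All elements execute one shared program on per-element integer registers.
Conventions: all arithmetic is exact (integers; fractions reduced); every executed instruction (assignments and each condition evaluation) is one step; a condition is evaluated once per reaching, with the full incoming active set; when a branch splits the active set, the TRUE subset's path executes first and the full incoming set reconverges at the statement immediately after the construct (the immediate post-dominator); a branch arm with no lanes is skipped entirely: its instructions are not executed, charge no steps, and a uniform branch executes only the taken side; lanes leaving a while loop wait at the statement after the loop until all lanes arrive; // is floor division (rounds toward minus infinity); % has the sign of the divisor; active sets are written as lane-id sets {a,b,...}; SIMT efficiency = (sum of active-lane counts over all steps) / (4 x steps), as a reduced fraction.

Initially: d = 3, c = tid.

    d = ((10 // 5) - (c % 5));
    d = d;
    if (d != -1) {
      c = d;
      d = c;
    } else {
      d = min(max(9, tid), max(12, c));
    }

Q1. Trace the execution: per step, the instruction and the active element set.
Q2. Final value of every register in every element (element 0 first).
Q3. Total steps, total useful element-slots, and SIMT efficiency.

step 0: d <- ((10 // 5) - (c % 5))   {0,1,2,3}
step 1: d <- d                       {0,1,2,3}
step 2: eval (d != -1)               {0,1,2,3}
step 3: c <- d                       {0,1,2}
step 4: d <- c                       {0,1,2}
step 5: d <- min(max(9, tid), max(12, c)) {3}

Answer: 6 steps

d: 2,1,0,9
c: 2,1,0,3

steps = 6; useful = 19; efficiency = 19/24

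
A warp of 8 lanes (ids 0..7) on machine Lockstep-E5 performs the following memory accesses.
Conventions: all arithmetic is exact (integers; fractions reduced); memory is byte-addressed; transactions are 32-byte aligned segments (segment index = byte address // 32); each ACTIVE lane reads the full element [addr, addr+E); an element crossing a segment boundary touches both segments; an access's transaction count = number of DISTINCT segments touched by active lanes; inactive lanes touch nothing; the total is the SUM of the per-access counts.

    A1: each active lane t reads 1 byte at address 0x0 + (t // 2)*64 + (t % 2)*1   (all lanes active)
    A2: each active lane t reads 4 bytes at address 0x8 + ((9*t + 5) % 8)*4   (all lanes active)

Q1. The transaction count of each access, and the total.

A1: 4 transactions
A2: 2 transactions

Answer: 4,2; total 6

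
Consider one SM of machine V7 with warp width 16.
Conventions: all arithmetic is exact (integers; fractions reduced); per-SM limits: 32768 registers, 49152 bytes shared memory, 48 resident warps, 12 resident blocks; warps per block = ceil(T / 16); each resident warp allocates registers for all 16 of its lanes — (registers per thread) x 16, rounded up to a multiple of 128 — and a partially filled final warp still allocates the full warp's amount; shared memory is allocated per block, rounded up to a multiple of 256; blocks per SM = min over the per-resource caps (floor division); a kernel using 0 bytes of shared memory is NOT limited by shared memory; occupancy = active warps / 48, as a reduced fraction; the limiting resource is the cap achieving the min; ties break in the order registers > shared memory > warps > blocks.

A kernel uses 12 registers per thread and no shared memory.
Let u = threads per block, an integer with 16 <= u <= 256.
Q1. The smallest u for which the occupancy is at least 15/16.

Answer: u = 49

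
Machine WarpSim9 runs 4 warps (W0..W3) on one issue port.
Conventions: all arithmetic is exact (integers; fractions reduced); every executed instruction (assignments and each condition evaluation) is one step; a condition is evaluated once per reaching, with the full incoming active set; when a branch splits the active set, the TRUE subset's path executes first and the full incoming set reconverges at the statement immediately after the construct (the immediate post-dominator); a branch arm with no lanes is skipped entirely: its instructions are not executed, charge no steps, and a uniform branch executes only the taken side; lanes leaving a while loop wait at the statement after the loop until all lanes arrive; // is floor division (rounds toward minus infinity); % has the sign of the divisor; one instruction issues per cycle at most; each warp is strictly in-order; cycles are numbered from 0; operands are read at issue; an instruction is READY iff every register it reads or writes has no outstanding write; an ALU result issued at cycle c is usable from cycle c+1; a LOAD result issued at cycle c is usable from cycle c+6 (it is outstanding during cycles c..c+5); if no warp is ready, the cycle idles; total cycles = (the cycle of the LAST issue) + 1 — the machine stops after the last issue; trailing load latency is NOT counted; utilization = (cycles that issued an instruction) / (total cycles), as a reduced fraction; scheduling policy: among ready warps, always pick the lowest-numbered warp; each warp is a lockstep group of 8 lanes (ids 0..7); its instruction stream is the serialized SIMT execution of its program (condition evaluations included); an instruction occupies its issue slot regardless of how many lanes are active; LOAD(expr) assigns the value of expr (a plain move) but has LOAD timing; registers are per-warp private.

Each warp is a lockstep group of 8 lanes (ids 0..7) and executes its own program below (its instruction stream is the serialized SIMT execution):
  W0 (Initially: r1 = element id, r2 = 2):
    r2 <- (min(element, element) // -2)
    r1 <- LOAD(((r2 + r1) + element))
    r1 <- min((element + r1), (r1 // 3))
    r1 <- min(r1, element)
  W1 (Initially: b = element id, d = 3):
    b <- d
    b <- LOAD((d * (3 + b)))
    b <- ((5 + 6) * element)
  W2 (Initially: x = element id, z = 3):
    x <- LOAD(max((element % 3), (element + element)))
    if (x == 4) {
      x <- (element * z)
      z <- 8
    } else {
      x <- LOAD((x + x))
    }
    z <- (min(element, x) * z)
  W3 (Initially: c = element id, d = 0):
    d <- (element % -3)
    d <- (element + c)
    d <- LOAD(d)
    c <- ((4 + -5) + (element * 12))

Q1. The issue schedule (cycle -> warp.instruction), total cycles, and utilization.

cycle 0: W0.I0
cycle 1: W0.I1
cycle 2: W1.I0
cycle 3: W1.I1
cycle 4: W2.I0
cycle 5: W3.I0
cycle 6: W3.I1
cycle 7: W0.I2
cycle 8: W0.I3
cycle 9: W1.I2
cycle 10: W2.I1
cycle 11: W2.I2
cycle 12: W2.I3
cycle 13: W2.I4
cycle 14: W3.I2
cycle 15: W3.I3
cycle 16: idle
cycle 17: idle
cycle 18: idle
cycle 19: W2.I5

Answer: 20 cycles, utilization 17/20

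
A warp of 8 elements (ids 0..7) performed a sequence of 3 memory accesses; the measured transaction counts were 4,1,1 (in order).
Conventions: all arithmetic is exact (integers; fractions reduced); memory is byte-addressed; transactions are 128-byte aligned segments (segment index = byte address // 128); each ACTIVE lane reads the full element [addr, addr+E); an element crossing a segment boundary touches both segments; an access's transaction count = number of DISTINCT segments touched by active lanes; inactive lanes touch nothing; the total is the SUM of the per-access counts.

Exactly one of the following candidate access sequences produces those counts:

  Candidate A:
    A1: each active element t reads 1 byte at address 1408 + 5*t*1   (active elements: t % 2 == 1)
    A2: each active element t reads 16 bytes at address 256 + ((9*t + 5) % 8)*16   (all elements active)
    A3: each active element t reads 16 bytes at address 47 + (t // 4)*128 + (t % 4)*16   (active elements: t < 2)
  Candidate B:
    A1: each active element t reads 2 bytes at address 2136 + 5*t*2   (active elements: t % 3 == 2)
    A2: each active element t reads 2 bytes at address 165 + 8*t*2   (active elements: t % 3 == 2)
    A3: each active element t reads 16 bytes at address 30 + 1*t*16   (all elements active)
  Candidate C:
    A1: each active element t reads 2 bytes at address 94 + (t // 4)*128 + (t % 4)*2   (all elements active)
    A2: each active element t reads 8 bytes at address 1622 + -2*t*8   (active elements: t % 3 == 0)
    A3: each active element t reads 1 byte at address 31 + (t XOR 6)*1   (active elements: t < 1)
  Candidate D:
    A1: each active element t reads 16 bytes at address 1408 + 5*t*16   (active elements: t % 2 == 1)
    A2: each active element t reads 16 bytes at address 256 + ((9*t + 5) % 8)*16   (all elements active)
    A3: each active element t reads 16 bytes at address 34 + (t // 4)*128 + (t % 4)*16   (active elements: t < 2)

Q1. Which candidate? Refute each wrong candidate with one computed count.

A: A1 gives 1 transaction, not 4
B: A1 gives 2 transactions, not 4
C: A1 gives 2 transactions, not 4
D: all counts match (4,1,1)

Answer: D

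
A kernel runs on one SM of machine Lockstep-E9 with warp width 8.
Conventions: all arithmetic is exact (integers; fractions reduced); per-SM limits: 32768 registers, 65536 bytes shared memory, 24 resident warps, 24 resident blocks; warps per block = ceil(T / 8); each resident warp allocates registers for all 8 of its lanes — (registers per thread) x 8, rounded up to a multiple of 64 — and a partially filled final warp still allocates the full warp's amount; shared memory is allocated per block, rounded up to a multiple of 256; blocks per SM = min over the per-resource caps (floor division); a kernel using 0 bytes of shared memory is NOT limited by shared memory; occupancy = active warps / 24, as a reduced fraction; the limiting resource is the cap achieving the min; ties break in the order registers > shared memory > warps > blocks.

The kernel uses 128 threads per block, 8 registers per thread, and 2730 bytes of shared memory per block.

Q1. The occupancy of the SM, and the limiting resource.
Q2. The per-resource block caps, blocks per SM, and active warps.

Answer: occupancy 2/3, limited by warps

registers: 32 blocks
shared memory: 23 blocks
warps: 1 block
blocks: 24 blocks

Answer: 1 block, 16 active warps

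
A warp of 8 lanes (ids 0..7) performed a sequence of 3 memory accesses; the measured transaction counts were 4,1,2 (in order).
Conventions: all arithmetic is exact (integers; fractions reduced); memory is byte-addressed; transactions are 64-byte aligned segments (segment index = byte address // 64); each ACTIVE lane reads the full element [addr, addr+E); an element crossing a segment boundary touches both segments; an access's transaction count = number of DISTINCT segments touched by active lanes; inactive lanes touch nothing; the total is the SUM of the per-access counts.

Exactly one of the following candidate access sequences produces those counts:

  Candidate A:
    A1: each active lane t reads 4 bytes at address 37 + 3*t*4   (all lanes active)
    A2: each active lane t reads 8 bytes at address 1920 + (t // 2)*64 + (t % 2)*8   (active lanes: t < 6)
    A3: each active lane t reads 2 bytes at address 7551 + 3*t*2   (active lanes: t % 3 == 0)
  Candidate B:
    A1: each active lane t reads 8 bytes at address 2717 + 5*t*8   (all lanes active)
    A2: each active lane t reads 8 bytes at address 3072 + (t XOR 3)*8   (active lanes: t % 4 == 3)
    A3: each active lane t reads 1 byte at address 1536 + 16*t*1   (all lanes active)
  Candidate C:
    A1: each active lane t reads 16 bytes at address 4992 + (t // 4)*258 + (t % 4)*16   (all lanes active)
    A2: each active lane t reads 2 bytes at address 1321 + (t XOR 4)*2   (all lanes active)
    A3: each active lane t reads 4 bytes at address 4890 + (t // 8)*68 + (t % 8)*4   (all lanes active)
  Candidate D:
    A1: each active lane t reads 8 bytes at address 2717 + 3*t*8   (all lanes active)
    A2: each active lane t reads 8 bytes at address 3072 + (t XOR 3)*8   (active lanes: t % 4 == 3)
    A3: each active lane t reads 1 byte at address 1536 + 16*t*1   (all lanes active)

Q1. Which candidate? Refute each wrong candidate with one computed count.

A: A1 gives 2 transactions, not 4
B: A1 gives 5 transactions, not 4
C: A1 gives 3 transactions, not 4
D: all counts match (4,1,2)

Answer: D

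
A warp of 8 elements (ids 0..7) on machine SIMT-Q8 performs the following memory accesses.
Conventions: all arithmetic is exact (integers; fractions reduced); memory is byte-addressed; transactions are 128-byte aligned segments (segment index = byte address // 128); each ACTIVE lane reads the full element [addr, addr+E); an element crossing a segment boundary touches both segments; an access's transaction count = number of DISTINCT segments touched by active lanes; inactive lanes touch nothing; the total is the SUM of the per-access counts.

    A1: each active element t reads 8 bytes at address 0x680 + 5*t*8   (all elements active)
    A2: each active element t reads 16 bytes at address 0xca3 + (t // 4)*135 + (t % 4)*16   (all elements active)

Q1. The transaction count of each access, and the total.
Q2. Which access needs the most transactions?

A1: 3 transactions
A2: 2 transactions

Answer: 3,2; total 5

Answer: A1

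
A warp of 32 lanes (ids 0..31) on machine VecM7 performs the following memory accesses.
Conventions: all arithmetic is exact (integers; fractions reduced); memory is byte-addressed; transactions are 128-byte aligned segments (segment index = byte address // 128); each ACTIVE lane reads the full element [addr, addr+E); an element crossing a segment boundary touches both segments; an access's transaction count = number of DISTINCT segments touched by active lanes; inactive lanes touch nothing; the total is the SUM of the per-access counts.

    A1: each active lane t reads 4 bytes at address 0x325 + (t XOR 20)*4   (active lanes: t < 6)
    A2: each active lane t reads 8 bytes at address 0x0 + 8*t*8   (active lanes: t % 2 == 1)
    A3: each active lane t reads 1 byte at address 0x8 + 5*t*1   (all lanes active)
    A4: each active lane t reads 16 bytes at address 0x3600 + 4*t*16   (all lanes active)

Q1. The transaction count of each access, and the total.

A1: 2 transactions
A2: 16 transactions
A3: 2 transactions
A4: 16 transactions

Answer: 2,16,2,16; total 36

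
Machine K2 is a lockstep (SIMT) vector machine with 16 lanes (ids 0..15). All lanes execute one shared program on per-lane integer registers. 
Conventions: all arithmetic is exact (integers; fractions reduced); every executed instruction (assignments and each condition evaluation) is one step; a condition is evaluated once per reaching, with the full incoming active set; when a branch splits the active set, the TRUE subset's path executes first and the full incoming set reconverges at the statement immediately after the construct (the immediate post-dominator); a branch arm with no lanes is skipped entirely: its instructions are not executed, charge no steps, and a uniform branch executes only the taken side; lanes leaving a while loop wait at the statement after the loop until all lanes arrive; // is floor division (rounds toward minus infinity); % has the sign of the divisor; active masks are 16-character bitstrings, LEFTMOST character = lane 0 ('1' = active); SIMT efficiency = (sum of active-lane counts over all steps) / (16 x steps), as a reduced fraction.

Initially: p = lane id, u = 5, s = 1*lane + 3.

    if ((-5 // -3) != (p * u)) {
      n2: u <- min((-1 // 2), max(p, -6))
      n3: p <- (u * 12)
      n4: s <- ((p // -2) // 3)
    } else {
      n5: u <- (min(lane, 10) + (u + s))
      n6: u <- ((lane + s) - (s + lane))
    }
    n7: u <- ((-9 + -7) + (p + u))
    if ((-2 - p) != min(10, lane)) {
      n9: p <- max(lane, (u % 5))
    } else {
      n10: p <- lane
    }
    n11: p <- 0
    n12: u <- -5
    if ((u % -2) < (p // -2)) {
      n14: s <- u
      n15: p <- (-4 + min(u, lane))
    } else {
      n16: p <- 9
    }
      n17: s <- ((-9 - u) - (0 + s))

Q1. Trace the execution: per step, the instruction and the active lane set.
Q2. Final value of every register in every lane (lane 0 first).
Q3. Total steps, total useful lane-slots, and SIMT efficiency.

step 0: eval ((-5 // -3) != (p * u)) 1111111111111111
step 1: u <- min((-1 // 2), max(p, -6)) 1111111111111111
step 2: p <- (u * 12)                1111111111111111
step 3: s <- ((p // -2) // 3)        1111111111111111
step 4: u <- ((-9 + -7) + (p + u))   1111111111111111
step 5: eval ((-2 - p) != min(10, lane)) 1111111111111111
step 6: p <- max(lane, (u % 5))      1111111111000000
step 7: p <- lane                    0000000000111111
step 8: p <- 0                       1111111111111111
step 9: u <- -5                      1111111111111111
step 10: eval ((u % -2) < (p // -2))  1111111111111111
step 11: s <- u                       1111111111111111
step 12: p <- (-4 + min(u, lane))     1111111111111111
step 13: s <- ((-9 - u) - (0 + s))    1111111111111111

Answer: 14 steps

p: -9,-9,-9,-9,-9,-9,-9,-9,-9,-9,-9,-9,-9,-9,-9,-9
u: -5,-5,-5,-5,-5,-5,-5,-5,-5,-5,-5,-5,-5,-5,-5,-5
s: 1,1,1,1,1,1,1,1,1,1,1,1,1,1,1,1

steps = 14; useful = 208; efficiency = 208/224 = 13/14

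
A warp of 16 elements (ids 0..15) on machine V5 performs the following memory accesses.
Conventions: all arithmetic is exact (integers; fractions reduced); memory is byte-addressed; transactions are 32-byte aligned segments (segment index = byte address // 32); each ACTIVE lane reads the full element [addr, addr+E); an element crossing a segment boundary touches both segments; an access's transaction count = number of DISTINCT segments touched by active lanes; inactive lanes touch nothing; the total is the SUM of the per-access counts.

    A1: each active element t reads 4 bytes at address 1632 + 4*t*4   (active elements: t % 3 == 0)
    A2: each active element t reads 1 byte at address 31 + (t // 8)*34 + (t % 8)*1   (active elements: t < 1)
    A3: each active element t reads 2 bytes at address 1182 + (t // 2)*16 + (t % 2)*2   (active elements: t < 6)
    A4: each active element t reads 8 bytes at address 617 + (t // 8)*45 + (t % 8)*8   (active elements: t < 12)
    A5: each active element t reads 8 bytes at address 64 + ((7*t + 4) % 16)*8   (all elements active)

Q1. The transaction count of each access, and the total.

A1: 6 transactions
A2: 1 transaction
A3: 3 transactions
A4: 3 transactions
A5: 4 transactions

Answer: 6,1,3,3,4; total 17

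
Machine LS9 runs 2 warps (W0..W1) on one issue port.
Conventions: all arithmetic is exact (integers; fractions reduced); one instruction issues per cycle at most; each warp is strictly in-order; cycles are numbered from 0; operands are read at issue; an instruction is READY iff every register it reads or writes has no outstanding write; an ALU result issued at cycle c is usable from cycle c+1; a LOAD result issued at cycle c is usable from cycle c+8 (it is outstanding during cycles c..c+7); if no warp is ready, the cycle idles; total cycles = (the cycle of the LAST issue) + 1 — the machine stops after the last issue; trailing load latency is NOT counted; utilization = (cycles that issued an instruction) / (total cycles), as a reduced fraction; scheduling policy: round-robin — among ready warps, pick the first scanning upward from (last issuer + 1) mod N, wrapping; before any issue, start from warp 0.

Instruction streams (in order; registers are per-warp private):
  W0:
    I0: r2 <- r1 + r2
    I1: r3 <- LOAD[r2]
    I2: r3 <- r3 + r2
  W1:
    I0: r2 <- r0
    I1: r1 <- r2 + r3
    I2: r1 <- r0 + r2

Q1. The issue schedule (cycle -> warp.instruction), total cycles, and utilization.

cycle 0: W0.I0
cycle 1: W1.I0
cycle 2: W0.I1
cycle 3: W1.I1
cycle 4: W1.I2
cycle 5: idle
cycle 6: idle
cycle 7: idle
cycle 8: idle
cycle 9: idle
cycle 10: W0.I2

Answer: 11 cycles, utilization 6/11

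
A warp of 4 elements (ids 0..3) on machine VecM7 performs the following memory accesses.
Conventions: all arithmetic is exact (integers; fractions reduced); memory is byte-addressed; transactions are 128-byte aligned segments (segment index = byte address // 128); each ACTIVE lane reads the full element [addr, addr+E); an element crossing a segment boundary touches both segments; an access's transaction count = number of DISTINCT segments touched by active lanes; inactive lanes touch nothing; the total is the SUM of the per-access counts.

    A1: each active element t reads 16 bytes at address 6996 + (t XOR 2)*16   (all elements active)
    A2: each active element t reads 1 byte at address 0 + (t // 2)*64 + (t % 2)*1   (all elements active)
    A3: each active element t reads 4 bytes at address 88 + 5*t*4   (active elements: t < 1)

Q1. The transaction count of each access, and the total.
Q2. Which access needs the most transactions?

A1: 2 transactions
A2: 1 transaction
A3: 1 transaction

Answer: 2,1,1; total 4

Answer: A1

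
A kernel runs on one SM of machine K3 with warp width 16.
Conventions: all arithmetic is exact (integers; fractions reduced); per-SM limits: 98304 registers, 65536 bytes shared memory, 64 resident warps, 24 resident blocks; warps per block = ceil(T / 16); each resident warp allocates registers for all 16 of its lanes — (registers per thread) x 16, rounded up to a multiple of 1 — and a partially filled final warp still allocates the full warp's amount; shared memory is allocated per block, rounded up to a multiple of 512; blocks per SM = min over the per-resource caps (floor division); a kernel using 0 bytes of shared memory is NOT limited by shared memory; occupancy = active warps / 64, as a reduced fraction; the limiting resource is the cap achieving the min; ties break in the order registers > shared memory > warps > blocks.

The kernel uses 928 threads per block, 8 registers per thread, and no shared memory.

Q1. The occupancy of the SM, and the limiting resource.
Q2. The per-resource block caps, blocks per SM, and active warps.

Answer: occupancy 29/32, limited by warps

registers: 13 blocks
shared memory: no limit (kernel uses none)
warps: 1 block
blocks: 24 blocks

Answer: 1 block, 58 active warps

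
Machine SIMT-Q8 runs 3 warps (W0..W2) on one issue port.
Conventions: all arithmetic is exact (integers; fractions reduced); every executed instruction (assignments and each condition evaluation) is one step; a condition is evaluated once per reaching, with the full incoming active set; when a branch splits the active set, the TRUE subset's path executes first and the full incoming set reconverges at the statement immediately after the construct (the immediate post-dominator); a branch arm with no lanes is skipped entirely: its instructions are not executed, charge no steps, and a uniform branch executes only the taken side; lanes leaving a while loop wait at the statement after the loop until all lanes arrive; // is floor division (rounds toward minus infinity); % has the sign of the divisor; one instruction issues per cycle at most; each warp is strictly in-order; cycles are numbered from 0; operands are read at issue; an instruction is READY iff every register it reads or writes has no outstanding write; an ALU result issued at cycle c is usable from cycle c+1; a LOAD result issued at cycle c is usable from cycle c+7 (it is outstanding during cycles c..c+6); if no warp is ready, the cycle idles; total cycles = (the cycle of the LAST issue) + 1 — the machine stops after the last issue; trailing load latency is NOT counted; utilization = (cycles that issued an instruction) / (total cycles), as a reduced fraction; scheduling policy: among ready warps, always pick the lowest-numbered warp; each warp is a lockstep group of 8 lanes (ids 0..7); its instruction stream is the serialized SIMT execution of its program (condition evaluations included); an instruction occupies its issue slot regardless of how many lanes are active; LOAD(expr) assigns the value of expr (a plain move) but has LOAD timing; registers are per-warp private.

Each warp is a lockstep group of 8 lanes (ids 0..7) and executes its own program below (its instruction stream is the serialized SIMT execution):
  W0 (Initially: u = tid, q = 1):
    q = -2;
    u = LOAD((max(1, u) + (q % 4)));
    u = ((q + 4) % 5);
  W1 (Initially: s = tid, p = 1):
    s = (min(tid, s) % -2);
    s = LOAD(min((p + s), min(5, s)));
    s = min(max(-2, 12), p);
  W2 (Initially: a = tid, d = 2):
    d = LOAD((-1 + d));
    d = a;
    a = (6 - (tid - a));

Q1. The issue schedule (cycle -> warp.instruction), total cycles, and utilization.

cycle 0: W0.I0
cycle 1: W0.I1
cycle 2: W1.I0
cycle 3: W1.I1
cycle 4: W2.I0
cycle 5: idle
cycle 6: idle
cycle 7: idle
cycle 8: W0.I2
cycle 9: idle
cycle 10: W1.I2
cycle 11: W2.I1
cycle 12: W2.I2

Answer: 13 cycles, utilization 9/13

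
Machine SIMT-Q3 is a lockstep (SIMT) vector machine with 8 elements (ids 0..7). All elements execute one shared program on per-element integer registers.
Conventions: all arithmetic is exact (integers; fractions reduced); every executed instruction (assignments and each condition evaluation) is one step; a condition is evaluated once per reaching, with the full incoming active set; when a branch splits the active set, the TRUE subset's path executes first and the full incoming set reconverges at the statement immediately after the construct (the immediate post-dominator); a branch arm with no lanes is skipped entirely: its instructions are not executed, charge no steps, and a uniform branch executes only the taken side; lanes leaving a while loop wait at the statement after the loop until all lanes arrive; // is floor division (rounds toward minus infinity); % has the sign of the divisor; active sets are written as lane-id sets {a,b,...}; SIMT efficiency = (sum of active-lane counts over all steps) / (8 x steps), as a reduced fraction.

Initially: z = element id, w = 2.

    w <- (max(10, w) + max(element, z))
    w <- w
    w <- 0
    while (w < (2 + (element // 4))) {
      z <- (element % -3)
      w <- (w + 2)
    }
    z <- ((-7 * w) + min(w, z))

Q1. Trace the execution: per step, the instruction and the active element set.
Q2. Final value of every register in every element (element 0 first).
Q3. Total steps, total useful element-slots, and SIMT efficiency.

step 0: w <- (max(10, w) + max(element, z)) {0,1,2,3,4,5,6,7}
step 1: w <- w                       {0,1,2,3,4,5,6,7}
step 2: w <- 0                       {0,1,2,3,4,5,6,7}
step 3: eval (w < (2 + (element // 4))) {0,1,2,3,4,5,6,7}
step 4: z <- (element % -3)          {0,1,2,3,4,5,6,7}
step 5: w <- (w + 2)                 {0,1,2,3,4,5,6,7}
step 6: eval (w < (2 + (element // 4))) {0,1,2,3,4,5,6,7}
step 7: z <- (element % -3)          {4,5,6,7}
step 8: w <- (w + 2)                 {4,5,6,7}
step 9: eval (w < (2 + (element // 4))) {4,5,6,7}
step 10: z <- ((-7 * w) + min(w, z))  {0,1,2,3,4,5,6,7}

Answer: 11 steps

z: -14,-16,-15,-14,-30,-29,-28,-30
w: 2,2,2,2,4,4,4,4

steps = 11; useful = 76; efficiency = 76/88 = 19/22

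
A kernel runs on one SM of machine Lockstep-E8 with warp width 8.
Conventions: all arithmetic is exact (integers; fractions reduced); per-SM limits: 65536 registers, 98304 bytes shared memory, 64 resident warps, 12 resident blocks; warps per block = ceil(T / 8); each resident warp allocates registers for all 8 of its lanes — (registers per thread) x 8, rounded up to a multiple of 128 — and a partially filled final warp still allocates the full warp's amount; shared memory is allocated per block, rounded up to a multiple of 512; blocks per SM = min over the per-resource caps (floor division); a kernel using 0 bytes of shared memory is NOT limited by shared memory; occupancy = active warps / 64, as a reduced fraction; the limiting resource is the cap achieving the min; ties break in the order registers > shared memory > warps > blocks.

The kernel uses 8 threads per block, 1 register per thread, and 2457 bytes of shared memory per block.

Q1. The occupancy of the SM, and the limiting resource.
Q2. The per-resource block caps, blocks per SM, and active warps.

Answer: occupancy 3/16, limited by blocks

registers: 512 blocks
shared memory: 38 blocks
warps: 64 blocks
blocks: 12 blocks

Answer: 12 blocks, 12 active warps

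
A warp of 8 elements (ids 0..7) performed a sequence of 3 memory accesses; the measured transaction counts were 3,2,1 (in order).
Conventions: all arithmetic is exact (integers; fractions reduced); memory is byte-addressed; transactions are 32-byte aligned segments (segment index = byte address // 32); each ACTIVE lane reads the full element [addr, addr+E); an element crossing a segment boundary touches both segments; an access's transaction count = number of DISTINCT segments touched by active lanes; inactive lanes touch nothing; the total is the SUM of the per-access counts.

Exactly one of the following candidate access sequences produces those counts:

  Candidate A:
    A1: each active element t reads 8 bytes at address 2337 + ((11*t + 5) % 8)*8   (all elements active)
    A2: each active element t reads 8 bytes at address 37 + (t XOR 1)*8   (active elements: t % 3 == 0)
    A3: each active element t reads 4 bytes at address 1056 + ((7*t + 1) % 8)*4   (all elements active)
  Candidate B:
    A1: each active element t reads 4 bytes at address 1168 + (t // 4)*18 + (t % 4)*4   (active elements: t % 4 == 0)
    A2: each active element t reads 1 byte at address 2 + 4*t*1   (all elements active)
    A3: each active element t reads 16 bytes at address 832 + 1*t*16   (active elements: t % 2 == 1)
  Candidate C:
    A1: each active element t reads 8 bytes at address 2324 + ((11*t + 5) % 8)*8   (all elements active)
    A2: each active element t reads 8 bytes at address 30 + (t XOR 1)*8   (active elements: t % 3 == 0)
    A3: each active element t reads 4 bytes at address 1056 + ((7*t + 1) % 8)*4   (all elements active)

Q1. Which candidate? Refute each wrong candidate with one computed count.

A: A2 gives 3 transactions, not 2
B: A1 gives 2 transactions, not 3
C: all counts match (3,2,1)

Answer: C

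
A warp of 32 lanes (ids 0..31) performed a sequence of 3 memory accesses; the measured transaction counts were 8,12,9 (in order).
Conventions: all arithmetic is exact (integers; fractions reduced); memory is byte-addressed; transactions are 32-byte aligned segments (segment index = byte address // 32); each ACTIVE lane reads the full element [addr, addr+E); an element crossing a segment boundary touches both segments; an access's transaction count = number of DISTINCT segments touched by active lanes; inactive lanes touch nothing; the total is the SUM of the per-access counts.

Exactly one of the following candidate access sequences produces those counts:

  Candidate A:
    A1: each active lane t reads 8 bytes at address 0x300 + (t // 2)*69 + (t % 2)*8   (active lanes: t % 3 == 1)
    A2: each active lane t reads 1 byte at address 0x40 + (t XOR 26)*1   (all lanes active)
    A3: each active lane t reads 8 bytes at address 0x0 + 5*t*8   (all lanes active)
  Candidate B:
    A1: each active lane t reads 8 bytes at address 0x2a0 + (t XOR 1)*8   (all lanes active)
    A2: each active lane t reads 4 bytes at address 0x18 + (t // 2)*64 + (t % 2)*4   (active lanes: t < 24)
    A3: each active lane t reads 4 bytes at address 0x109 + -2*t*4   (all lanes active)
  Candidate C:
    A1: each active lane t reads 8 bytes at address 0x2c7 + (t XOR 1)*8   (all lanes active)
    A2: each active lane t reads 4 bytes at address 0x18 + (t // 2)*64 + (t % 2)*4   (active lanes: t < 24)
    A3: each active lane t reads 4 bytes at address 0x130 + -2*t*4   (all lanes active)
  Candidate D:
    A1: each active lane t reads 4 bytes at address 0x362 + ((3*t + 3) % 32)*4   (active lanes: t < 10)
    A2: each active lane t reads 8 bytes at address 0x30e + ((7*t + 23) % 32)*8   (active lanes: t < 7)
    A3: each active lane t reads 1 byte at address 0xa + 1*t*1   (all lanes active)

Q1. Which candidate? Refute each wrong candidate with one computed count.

A: A1 gives 12 transactions, not 8
C: A1 gives 9 transactions, not 8
D: A1 gives 4 transactions, not 8
B: all counts match (8,12,9)

Answer: B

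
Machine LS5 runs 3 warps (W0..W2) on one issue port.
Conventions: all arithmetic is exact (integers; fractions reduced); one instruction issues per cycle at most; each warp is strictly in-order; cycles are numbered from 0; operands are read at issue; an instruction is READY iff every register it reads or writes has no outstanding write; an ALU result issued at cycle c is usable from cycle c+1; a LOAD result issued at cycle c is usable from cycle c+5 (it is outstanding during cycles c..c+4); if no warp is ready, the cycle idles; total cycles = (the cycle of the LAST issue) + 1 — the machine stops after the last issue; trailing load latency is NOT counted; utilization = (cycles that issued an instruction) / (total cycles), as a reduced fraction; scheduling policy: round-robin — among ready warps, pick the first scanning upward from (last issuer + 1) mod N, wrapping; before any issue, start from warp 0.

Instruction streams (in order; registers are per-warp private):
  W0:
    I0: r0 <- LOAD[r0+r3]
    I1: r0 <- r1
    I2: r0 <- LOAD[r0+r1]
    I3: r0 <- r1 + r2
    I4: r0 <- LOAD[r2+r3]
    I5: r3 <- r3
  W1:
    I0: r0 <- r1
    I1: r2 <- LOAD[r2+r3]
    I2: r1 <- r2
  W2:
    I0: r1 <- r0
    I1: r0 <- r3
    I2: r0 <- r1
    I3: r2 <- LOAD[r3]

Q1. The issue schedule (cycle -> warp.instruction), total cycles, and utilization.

cycle 0: W0.I0
cycle 1: W1.I0
cycle 2: W2.I0
cycle 3: W1.I1
cycle 4: W2.I1
cycle 5: W0.I1
cycle 6: W2.I2
cycle 7: W0.I2
cycle 8: W1.I2
cycle 9: W2.I3
cycle 10: idle
cycle 11: idle
cycle 12: W0.I3
cycle 13: W0.I4
cycle 14: W0.I5

Answer: 15 cycles, utilization 13/15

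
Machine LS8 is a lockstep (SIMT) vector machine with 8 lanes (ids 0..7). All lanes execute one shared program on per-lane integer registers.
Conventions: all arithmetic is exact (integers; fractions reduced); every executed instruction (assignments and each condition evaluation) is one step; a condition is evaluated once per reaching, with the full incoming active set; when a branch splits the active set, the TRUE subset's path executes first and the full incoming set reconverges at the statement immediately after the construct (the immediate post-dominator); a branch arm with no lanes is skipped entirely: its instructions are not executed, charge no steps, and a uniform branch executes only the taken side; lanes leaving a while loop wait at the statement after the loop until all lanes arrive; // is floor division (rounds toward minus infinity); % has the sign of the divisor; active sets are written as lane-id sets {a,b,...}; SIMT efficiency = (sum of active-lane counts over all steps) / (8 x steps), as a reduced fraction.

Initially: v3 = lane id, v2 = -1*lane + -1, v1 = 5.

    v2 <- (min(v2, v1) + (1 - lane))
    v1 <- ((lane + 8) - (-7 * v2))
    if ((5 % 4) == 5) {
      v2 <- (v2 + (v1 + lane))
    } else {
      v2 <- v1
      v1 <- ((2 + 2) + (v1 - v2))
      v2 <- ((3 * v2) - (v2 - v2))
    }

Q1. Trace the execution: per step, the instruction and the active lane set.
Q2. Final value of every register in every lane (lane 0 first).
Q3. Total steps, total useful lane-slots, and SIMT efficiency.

step 0: v2 <- (min(v2, v1) + (1 - lane)) {0,1,2,3,4,5,6,7}
step 1: v1 <- ((lane + 8) - (-7 * v2)) {0,1,2,3,4,5,6,7}
step 2: eval ((5 % 4) == 5)          {0,1,2,3,4,5,6,7}
step 3: v2 <- v1                     {0,1,2,3,4,5,6,7}
step 4: v1 <- ((2 + 2) + (v1 - v2))  {0,1,2,3,4,5,6,7}
step 5: v2 <- ((3 * v2) - (v2 - v2)) {0,1,2,3,4,5,6,7}

Answer: 6 steps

v3: 0,1,2,3,4,5,6,7
v2: 24,-15,-54,-93,-132,-171,-210,-249
v1: 4,4,4,4,4,4,4,4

steps = 6; useful = 48; efficiency = 48/48 = 1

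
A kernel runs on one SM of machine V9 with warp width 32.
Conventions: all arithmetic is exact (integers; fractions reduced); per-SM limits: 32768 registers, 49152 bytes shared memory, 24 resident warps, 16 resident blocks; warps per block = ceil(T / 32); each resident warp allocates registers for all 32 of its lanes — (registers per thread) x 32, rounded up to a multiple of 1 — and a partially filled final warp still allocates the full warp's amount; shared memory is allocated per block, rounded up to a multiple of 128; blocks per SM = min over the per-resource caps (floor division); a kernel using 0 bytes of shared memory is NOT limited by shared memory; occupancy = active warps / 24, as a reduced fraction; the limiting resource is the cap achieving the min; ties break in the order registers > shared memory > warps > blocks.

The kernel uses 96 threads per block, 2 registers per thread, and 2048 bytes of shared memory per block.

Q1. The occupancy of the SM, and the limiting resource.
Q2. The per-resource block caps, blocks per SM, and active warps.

Answer: occupancy 1, limited by warps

registers: 170 blocks
shared memory: 24 blocks
warps: 8 blocks
blocks: 16 blocks

Answer: 8 blocks, 24 active warps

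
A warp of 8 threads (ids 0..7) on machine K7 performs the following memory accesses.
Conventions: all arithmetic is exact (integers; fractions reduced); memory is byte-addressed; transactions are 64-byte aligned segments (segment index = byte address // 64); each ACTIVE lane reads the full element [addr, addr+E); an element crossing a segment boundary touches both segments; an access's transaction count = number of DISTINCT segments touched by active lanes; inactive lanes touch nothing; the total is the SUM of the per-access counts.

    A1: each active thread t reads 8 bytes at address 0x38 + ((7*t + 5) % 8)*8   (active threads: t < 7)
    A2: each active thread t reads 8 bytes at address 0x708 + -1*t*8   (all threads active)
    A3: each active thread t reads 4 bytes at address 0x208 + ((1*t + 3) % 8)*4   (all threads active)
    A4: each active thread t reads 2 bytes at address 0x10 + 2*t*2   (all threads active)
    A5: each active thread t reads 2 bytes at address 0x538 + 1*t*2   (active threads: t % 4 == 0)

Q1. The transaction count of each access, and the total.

A1: 2 transactions
A2: 2 transactions
A3: 1 transaction
A4: 1 transaction
A5: 2 transactions

Answer: 2,2,1,1,2; total 8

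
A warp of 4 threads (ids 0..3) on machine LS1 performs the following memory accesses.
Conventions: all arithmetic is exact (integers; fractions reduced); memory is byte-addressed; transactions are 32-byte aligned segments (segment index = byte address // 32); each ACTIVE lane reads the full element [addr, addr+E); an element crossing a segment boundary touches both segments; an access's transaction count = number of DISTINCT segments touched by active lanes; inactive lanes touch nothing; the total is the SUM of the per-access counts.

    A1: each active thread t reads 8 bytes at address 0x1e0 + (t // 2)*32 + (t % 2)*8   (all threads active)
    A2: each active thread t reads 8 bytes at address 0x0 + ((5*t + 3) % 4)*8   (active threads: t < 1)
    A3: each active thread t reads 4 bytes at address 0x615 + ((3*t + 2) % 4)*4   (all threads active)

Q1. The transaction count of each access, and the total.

A1: 2 transactions
A2: 1 transaction
A3: 2 transactions

Answer: 2,1,2; total 5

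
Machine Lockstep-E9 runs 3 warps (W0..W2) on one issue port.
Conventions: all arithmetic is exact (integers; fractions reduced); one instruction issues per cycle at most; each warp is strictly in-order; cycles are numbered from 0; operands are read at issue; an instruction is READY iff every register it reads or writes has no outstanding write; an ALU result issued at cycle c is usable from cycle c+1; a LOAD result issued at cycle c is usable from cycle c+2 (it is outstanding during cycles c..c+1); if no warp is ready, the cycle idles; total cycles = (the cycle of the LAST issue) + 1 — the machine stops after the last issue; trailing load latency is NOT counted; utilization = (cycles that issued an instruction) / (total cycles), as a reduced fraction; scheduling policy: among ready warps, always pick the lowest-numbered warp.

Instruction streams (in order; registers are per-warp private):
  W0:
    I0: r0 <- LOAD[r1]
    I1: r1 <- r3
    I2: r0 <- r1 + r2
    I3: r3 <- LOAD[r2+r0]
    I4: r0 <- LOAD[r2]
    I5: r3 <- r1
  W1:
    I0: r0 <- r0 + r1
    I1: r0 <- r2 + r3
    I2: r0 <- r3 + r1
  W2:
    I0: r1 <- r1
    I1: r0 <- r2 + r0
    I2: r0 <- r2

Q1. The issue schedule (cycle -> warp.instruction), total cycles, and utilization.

cycle 0: W0.I0
cycle 1: W0.I1
cycle 2: W0.I2
cycle 3: W0.I3
cycle 4: W0.I4
cycle 5: W0.I5
cycle 6: W1.I0
cycle 7: W1.I1
cycle 8: W1.I2
cycle 9: W2.I0
cycle 10: W2.I1
cycle 11: W2.I2

Answer: 12 cycles, utilization 1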